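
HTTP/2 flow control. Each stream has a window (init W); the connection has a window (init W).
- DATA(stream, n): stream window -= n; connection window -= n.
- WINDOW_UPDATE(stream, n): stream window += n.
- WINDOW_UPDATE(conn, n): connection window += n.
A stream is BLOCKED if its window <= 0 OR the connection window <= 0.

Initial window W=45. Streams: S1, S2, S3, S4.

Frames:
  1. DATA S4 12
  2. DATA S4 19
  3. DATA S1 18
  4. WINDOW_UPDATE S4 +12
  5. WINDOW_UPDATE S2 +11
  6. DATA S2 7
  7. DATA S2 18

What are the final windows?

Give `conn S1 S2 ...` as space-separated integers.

Answer: -29 27 31 45 26

Derivation:
Op 1: conn=33 S1=45 S2=45 S3=45 S4=33 blocked=[]
Op 2: conn=14 S1=45 S2=45 S3=45 S4=14 blocked=[]
Op 3: conn=-4 S1=27 S2=45 S3=45 S4=14 blocked=[1, 2, 3, 4]
Op 4: conn=-4 S1=27 S2=45 S3=45 S4=26 blocked=[1, 2, 3, 4]
Op 5: conn=-4 S1=27 S2=56 S3=45 S4=26 blocked=[1, 2, 3, 4]
Op 6: conn=-11 S1=27 S2=49 S3=45 S4=26 blocked=[1, 2, 3, 4]
Op 7: conn=-29 S1=27 S2=31 S3=45 S4=26 blocked=[1, 2, 3, 4]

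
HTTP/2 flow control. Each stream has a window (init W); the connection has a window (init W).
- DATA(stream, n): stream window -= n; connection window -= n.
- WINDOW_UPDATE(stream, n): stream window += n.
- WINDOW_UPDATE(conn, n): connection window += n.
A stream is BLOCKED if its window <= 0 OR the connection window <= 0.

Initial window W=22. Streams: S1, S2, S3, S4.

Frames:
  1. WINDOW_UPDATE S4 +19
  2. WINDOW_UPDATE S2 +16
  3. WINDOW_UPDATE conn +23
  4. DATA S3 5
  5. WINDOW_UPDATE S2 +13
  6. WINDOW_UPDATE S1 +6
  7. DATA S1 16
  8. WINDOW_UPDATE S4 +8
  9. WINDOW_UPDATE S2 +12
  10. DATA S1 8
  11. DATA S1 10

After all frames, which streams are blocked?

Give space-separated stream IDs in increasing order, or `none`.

Op 1: conn=22 S1=22 S2=22 S3=22 S4=41 blocked=[]
Op 2: conn=22 S1=22 S2=38 S3=22 S4=41 blocked=[]
Op 3: conn=45 S1=22 S2=38 S3=22 S4=41 blocked=[]
Op 4: conn=40 S1=22 S2=38 S3=17 S4=41 blocked=[]
Op 5: conn=40 S1=22 S2=51 S3=17 S4=41 blocked=[]
Op 6: conn=40 S1=28 S2=51 S3=17 S4=41 blocked=[]
Op 7: conn=24 S1=12 S2=51 S3=17 S4=41 blocked=[]
Op 8: conn=24 S1=12 S2=51 S3=17 S4=49 blocked=[]
Op 9: conn=24 S1=12 S2=63 S3=17 S4=49 blocked=[]
Op 10: conn=16 S1=4 S2=63 S3=17 S4=49 blocked=[]
Op 11: conn=6 S1=-6 S2=63 S3=17 S4=49 blocked=[1]

Answer: S1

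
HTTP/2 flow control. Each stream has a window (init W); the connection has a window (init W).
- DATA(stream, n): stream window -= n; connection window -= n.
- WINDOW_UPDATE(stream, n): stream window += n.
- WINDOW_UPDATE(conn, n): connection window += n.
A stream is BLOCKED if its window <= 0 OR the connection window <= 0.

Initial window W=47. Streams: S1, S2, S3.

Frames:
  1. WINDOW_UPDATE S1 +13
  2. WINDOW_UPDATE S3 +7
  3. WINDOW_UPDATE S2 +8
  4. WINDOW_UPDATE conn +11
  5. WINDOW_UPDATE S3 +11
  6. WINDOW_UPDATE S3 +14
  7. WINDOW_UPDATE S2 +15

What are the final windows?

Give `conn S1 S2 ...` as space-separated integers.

Op 1: conn=47 S1=60 S2=47 S3=47 blocked=[]
Op 2: conn=47 S1=60 S2=47 S3=54 blocked=[]
Op 3: conn=47 S1=60 S2=55 S3=54 blocked=[]
Op 4: conn=58 S1=60 S2=55 S3=54 blocked=[]
Op 5: conn=58 S1=60 S2=55 S3=65 blocked=[]
Op 6: conn=58 S1=60 S2=55 S3=79 blocked=[]
Op 7: conn=58 S1=60 S2=70 S3=79 blocked=[]

Answer: 58 60 70 79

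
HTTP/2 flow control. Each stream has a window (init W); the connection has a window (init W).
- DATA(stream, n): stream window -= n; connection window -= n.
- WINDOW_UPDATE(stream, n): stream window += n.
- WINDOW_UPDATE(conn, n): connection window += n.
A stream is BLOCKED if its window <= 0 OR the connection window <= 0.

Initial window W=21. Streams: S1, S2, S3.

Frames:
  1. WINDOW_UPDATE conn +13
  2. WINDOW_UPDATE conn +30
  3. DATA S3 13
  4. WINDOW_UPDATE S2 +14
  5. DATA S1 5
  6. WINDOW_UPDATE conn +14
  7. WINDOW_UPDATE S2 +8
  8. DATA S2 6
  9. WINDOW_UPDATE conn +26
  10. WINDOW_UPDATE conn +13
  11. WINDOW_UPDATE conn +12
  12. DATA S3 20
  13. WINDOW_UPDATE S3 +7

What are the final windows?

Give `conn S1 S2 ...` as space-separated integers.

Op 1: conn=34 S1=21 S2=21 S3=21 blocked=[]
Op 2: conn=64 S1=21 S2=21 S3=21 blocked=[]
Op 3: conn=51 S1=21 S2=21 S3=8 blocked=[]
Op 4: conn=51 S1=21 S2=35 S3=8 blocked=[]
Op 5: conn=46 S1=16 S2=35 S3=8 blocked=[]
Op 6: conn=60 S1=16 S2=35 S3=8 blocked=[]
Op 7: conn=60 S1=16 S2=43 S3=8 blocked=[]
Op 8: conn=54 S1=16 S2=37 S3=8 blocked=[]
Op 9: conn=80 S1=16 S2=37 S3=8 blocked=[]
Op 10: conn=93 S1=16 S2=37 S3=8 blocked=[]
Op 11: conn=105 S1=16 S2=37 S3=8 blocked=[]
Op 12: conn=85 S1=16 S2=37 S3=-12 blocked=[3]
Op 13: conn=85 S1=16 S2=37 S3=-5 blocked=[3]

Answer: 85 16 37 -5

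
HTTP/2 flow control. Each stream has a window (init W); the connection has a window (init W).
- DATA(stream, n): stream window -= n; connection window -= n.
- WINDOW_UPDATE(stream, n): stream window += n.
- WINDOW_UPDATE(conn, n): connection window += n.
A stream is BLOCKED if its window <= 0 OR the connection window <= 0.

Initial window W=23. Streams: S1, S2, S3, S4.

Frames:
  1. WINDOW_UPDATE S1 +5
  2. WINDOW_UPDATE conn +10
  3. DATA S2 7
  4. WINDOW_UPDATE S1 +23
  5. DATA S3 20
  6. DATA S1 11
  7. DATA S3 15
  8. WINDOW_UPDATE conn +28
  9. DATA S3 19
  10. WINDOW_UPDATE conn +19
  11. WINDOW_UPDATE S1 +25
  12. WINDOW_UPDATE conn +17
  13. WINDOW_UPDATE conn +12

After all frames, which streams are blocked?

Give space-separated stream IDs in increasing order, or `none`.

Op 1: conn=23 S1=28 S2=23 S3=23 S4=23 blocked=[]
Op 2: conn=33 S1=28 S2=23 S3=23 S4=23 blocked=[]
Op 3: conn=26 S1=28 S2=16 S3=23 S4=23 blocked=[]
Op 4: conn=26 S1=51 S2=16 S3=23 S4=23 blocked=[]
Op 5: conn=6 S1=51 S2=16 S3=3 S4=23 blocked=[]
Op 6: conn=-5 S1=40 S2=16 S3=3 S4=23 blocked=[1, 2, 3, 4]
Op 7: conn=-20 S1=40 S2=16 S3=-12 S4=23 blocked=[1, 2, 3, 4]
Op 8: conn=8 S1=40 S2=16 S3=-12 S4=23 blocked=[3]
Op 9: conn=-11 S1=40 S2=16 S3=-31 S4=23 blocked=[1, 2, 3, 4]
Op 10: conn=8 S1=40 S2=16 S3=-31 S4=23 blocked=[3]
Op 11: conn=8 S1=65 S2=16 S3=-31 S4=23 blocked=[3]
Op 12: conn=25 S1=65 S2=16 S3=-31 S4=23 blocked=[3]
Op 13: conn=37 S1=65 S2=16 S3=-31 S4=23 blocked=[3]

Answer: S3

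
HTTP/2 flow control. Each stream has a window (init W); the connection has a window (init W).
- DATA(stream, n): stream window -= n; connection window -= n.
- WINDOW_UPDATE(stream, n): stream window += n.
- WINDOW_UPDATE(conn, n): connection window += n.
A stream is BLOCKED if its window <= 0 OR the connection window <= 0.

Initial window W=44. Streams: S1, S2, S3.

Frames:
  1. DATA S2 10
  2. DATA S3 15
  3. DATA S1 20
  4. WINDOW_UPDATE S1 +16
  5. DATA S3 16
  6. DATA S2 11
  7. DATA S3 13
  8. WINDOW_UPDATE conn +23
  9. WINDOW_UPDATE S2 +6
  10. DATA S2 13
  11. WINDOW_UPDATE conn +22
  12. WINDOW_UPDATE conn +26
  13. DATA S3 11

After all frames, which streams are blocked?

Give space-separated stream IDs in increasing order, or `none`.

Op 1: conn=34 S1=44 S2=34 S3=44 blocked=[]
Op 2: conn=19 S1=44 S2=34 S3=29 blocked=[]
Op 3: conn=-1 S1=24 S2=34 S3=29 blocked=[1, 2, 3]
Op 4: conn=-1 S1=40 S2=34 S3=29 blocked=[1, 2, 3]
Op 5: conn=-17 S1=40 S2=34 S3=13 blocked=[1, 2, 3]
Op 6: conn=-28 S1=40 S2=23 S3=13 blocked=[1, 2, 3]
Op 7: conn=-41 S1=40 S2=23 S3=0 blocked=[1, 2, 3]
Op 8: conn=-18 S1=40 S2=23 S3=0 blocked=[1, 2, 3]
Op 9: conn=-18 S1=40 S2=29 S3=0 blocked=[1, 2, 3]
Op 10: conn=-31 S1=40 S2=16 S3=0 blocked=[1, 2, 3]
Op 11: conn=-9 S1=40 S2=16 S3=0 blocked=[1, 2, 3]
Op 12: conn=17 S1=40 S2=16 S3=0 blocked=[3]
Op 13: conn=6 S1=40 S2=16 S3=-11 blocked=[3]

Answer: S3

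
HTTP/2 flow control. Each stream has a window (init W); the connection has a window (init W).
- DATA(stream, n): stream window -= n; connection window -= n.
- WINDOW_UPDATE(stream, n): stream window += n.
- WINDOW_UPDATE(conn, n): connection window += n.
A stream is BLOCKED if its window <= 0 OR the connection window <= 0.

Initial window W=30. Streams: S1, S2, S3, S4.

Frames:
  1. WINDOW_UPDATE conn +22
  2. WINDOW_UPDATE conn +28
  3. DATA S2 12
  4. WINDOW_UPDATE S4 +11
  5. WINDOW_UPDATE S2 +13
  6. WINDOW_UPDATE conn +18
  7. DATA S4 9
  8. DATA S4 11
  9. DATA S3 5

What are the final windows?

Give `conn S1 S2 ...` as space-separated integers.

Op 1: conn=52 S1=30 S2=30 S3=30 S4=30 blocked=[]
Op 2: conn=80 S1=30 S2=30 S3=30 S4=30 blocked=[]
Op 3: conn=68 S1=30 S2=18 S3=30 S4=30 blocked=[]
Op 4: conn=68 S1=30 S2=18 S3=30 S4=41 blocked=[]
Op 5: conn=68 S1=30 S2=31 S3=30 S4=41 blocked=[]
Op 6: conn=86 S1=30 S2=31 S3=30 S4=41 blocked=[]
Op 7: conn=77 S1=30 S2=31 S3=30 S4=32 blocked=[]
Op 8: conn=66 S1=30 S2=31 S3=30 S4=21 blocked=[]
Op 9: conn=61 S1=30 S2=31 S3=25 S4=21 blocked=[]

Answer: 61 30 31 25 21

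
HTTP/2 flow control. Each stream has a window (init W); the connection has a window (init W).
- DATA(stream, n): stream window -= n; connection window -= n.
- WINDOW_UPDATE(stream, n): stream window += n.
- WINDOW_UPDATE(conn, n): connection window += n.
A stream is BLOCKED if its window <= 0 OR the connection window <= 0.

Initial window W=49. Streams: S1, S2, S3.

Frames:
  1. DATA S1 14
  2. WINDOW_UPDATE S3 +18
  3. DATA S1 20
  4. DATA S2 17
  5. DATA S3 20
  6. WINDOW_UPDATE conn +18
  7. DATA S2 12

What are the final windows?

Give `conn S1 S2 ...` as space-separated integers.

Answer: -16 15 20 47

Derivation:
Op 1: conn=35 S1=35 S2=49 S3=49 blocked=[]
Op 2: conn=35 S1=35 S2=49 S3=67 blocked=[]
Op 3: conn=15 S1=15 S2=49 S3=67 blocked=[]
Op 4: conn=-2 S1=15 S2=32 S3=67 blocked=[1, 2, 3]
Op 5: conn=-22 S1=15 S2=32 S3=47 blocked=[1, 2, 3]
Op 6: conn=-4 S1=15 S2=32 S3=47 blocked=[1, 2, 3]
Op 7: conn=-16 S1=15 S2=20 S3=47 blocked=[1, 2, 3]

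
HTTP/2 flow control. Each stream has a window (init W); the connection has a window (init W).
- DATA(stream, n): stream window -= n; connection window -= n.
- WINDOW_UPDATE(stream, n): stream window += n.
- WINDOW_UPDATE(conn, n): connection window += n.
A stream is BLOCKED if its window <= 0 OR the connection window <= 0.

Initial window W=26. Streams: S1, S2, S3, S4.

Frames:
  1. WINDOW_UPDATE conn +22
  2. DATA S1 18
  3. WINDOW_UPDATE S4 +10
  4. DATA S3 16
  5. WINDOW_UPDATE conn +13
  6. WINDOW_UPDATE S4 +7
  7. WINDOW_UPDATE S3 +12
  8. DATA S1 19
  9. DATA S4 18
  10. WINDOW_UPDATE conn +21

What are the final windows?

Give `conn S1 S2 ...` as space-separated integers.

Answer: 11 -11 26 22 25

Derivation:
Op 1: conn=48 S1=26 S2=26 S3=26 S4=26 blocked=[]
Op 2: conn=30 S1=8 S2=26 S3=26 S4=26 blocked=[]
Op 3: conn=30 S1=8 S2=26 S3=26 S4=36 blocked=[]
Op 4: conn=14 S1=8 S2=26 S3=10 S4=36 blocked=[]
Op 5: conn=27 S1=8 S2=26 S3=10 S4=36 blocked=[]
Op 6: conn=27 S1=8 S2=26 S3=10 S4=43 blocked=[]
Op 7: conn=27 S1=8 S2=26 S3=22 S4=43 blocked=[]
Op 8: conn=8 S1=-11 S2=26 S3=22 S4=43 blocked=[1]
Op 9: conn=-10 S1=-11 S2=26 S3=22 S4=25 blocked=[1, 2, 3, 4]
Op 10: conn=11 S1=-11 S2=26 S3=22 S4=25 blocked=[1]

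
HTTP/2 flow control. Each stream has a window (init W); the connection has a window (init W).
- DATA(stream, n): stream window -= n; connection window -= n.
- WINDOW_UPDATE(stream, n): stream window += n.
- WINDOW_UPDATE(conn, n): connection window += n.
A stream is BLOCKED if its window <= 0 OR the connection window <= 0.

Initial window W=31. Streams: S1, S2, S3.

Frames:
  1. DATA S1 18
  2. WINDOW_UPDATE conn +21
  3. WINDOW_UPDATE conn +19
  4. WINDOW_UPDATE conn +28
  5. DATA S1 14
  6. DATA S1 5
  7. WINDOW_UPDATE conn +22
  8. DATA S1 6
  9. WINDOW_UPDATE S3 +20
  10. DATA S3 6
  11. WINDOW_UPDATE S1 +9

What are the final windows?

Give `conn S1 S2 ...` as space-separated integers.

Answer: 72 -3 31 45

Derivation:
Op 1: conn=13 S1=13 S2=31 S3=31 blocked=[]
Op 2: conn=34 S1=13 S2=31 S3=31 blocked=[]
Op 3: conn=53 S1=13 S2=31 S3=31 blocked=[]
Op 4: conn=81 S1=13 S2=31 S3=31 blocked=[]
Op 5: conn=67 S1=-1 S2=31 S3=31 blocked=[1]
Op 6: conn=62 S1=-6 S2=31 S3=31 blocked=[1]
Op 7: conn=84 S1=-6 S2=31 S3=31 blocked=[1]
Op 8: conn=78 S1=-12 S2=31 S3=31 blocked=[1]
Op 9: conn=78 S1=-12 S2=31 S3=51 blocked=[1]
Op 10: conn=72 S1=-12 S2=31 S3=45 blocked=[1]
Op 11: conn=72 S1=-3 S2=31 S3=45 blocked=[1]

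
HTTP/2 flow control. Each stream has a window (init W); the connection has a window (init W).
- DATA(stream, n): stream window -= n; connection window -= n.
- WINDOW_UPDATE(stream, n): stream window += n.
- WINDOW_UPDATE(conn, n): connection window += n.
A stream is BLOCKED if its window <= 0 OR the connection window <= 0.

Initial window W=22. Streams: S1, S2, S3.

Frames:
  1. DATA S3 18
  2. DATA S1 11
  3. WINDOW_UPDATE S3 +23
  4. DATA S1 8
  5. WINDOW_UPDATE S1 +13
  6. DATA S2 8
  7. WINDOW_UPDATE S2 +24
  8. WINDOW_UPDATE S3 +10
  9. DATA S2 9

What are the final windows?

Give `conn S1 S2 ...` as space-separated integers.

Op 1: conn=4 S1=22 S2=22 S3=4 blocked=[]
Op 2: conn=-7 S1=11 S2=22 S3=4 blocked=[1, 2, 3]
Op 3: conn=-7 S1=11 S2=22 S3=27 blocked=[1, 2, 3]
Op 4: conn=-15 S1=3 S2=22 S3=27 blocked=[1, 2, 3]
Op 5: conn=-15 S1=16 S2=22 S3=27 blocked=[1, 2, 3]
Op 6: conn=-23 S1=16 S2=14 S3=27 blocked=[1, 2, 3]
Op 7: conn=-23 S1=16 S2=38 S3=27 blocked=[1, 2, 3]
Op 8: conn=-23 S1=16 S2=38 S3=37 blocked=[1, 2, 3]
Op 9: conn=-32 S1=16 S2=29 S3=37 blocked=[1, 2, 3]

Answer: -32 16 29 37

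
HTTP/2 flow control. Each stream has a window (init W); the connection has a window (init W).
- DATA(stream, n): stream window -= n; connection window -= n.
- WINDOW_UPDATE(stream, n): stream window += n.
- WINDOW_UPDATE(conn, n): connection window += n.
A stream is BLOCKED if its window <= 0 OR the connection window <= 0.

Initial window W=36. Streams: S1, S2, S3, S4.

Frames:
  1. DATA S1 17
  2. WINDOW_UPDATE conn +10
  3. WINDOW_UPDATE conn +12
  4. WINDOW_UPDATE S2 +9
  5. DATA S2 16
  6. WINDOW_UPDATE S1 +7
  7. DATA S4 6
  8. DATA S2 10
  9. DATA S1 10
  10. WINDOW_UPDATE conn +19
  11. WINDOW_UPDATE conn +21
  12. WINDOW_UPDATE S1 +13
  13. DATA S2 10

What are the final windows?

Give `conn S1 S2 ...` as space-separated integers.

Op 1: conn=19 S1=19 S2=36 S3=36 S4=36 blocked=[]
Op 2: conn=29 S1=19 S2=36 S3=36 S4=36 blocked=[]
Op 3: conn=41 S1=19 S2=36 S3=36 S4=36 blocked=[]
Op 4: conn=41 S1=19 S2=45 S3=36 S4=36 blocked=[]
Op 5: conn=25 S1=19 S2=29 S3=36 S4=36 blocked=[]
Op 6: conn=25 S1=26 S2=29 S3=36 S4=36 blocked=[]
Op 7: conn=19 S1=26 S2=29 S3=36 S4=30 blocked=[]
Op 8: conn=9 S1=26 S2=19 S3=36 S4=30 blocked=[]
Op 9: conn=-1 S1=16 S2=19 S3=36 S4=30 blocked=[1, 2, 3, 4]
Op 10: conn=18 S1=16 S2=19 S3=36 S4=30 blocked=[]
Op 11: conn=39 S1=16 S2=19 S3=36 S4=30 blocked=[]
Op 12: conn=39 S1=29 S2=19 S3=36 S4=30 blocked=[]
Op 13: conn=29 S1=29 S2=9 S3=36 S4=30 blocked=[]

Answer: 29 29 9 36 30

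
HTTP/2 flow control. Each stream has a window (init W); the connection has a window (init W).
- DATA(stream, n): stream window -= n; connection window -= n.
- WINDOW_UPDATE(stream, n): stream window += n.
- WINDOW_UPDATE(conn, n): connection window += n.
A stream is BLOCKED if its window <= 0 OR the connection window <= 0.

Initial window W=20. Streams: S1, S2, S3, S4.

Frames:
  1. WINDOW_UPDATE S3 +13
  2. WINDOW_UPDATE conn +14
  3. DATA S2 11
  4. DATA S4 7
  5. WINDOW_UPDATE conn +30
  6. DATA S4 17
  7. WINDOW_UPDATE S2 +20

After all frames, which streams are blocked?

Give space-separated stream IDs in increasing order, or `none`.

Op 1: conn=20 S1=20 S2=20 S3=33 S4=20 blocked=[]
Op 2: conn=34 S1=20 S2=20 S3=33 S4=20 blocked=[]
Op 3: conn=23 S1=20 S2=9 S3=33 S4=20 blocked=[]
Op 4: conn=16 S1=20 S2=9 S3=33 S4=13 blocked=[]
Op 5: conn=46 S1=20 S2=9 S3=33 S4=13 blocked=[]
Op 6: conn=29 S1=20 S2=9 S3=33 S4=-4 blocked=[4]
Op 7: conn=29 S1=20 S2=29 S3=33 S4=-4 blocked=[4]

Answer: S4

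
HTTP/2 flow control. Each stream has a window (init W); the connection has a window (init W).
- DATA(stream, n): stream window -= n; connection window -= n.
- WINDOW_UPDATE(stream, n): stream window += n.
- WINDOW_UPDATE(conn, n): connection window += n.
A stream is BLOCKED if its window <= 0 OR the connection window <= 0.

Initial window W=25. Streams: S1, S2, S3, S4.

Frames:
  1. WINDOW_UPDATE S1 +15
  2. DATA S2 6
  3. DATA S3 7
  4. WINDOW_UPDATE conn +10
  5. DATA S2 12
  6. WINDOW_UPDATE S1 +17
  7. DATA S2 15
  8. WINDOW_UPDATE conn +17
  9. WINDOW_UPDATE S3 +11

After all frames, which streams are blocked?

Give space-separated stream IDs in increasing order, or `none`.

Op 1: conn=25 S1=40 S2=25 S3=25 S4=25 blocked=[]
Op 2: conn=19 S1=40 S2=19 S3=25 S4=25 blocked=[]
Op 3: conn=12 S1=40 S2=19 S3=18 S4=25 blocked=[]
Op 4: conn=22 S1=40 S2=19 S3=18 S4=25 blocked=[]
Op 5: conn=10 S1=40 S2=7 S3=18 S4=25 blocked=[]
Op 6: conn=10 S1=57 S2=7 S3=18 S4=25 blocked=[]
Op 7: conn=-5 S1=57 S2=-8 S3=18 S4=25 blocked=[1, 2, 3, 4]
Op 8: conn=12 S1=57 S2=-8 S3=18 S4=25 blocked=[2]
Op 9: conn=12 S1=57 S2=-8 S3=29 S4=25 blocked=[2]

Answer: S2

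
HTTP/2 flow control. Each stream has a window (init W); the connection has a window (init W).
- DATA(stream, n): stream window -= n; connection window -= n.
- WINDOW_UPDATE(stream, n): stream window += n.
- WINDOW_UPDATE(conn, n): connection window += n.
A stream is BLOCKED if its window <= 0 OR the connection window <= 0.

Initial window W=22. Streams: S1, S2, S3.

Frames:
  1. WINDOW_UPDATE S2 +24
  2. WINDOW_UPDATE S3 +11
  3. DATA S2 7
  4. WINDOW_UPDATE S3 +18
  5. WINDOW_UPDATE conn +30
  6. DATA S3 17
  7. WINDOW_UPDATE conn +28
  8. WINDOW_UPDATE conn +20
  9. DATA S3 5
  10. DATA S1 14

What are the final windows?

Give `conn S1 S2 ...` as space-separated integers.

Op 1: conn=22 S1=22 S2=46 S3=22 blocked=[]
Op 2: conn=22 S1=22 S2=46 S3=33 blocked=[]
Op 3: conn=15 S1=22 S2=39 S3=33 blocked=[]
Op 4: conn=15 S1=22 S2=39 S3=51 blocked=[]
Op 5: conn=45 S1=22 S2=39 S3=51 blocked=[]
Op 6: conn=28 S1=22 S2=39 S3=34 blocked=[]
Op 7: conn=56 S1=22 S2=39 S3=34 blocked=[]
Op 8: conn=76 S1=22 S2=39 S3=34 blocked=[]
Op 9: conn=71 S1=22 S2=39 S3=29 blocked=[]
Op 10: conn=57 S1=8 S2=39 S3=29 blocked=[]

Answer: 57 8 39 29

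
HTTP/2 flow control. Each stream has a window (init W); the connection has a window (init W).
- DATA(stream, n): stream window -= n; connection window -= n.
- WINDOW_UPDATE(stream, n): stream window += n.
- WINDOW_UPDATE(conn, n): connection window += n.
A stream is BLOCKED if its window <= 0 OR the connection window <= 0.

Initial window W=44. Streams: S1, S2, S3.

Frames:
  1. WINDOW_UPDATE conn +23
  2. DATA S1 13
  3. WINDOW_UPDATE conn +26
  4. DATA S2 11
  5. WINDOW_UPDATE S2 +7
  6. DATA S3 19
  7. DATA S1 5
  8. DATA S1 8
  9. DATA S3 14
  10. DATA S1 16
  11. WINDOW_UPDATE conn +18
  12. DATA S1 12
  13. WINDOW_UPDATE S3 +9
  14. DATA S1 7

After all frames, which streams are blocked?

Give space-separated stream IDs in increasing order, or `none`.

Answer: S1

Derivation:
Op 1: conn=67 S1=44 S2=44 S3=44 blocked=[]
Op 2: conn=54 S1=31 S2=44 S3=44 blocked=[]
Op 3: conn=80 S1=31 S2=44 S3=44 blocked=[]
Op 4: conn=69 S1=31 S2=33 S3=44 blocked=[]
Op 5: conn=69 S1=31 S2=40 S3=44 blocked=[]
Op 6: conn=50 S1=31 S2=40 S3=25 blocked=[]
Op 7: conn=45 S1=26 S2=40 S3=25 blocked=[]
Op 8: conn=37 S1=18 S2=40 S3=25 blocked=[]
Op 9: conn=23 S1=18 S2=40 S3=11 blocked=[]
Op 10: conn=7 S1=2 S2=40 S3=11 blocked=[]
Op 11: conn=25 S1=2 S2=40 S3=11 blocked=[]
Op 12: conn=13 S1=-10 S2=40 S3=11 blocked=[1]
Op 13: conn=13 S1=-10 S2=40 S3=20 blocked=[1]
Op 14: conn=6 S1=-17 S2=40 S3=20 blocked=[1]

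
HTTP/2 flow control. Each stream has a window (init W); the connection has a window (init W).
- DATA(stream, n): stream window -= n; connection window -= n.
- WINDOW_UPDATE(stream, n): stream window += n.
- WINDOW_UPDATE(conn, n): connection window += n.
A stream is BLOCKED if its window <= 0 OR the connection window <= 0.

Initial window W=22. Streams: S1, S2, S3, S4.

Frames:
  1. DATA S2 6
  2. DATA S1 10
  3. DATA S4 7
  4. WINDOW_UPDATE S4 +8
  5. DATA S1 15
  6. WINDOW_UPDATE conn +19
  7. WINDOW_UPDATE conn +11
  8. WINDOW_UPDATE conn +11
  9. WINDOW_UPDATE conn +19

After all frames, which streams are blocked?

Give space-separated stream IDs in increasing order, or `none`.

Answer: S1

Derivation:
Op 1: conn=16 S1=22 S2=16 S3=22 S4=22 blocked=[]
Op 2: conn=6 S1=12 S2=16 S3=22 S4=22 blocked=[]
Op 3: conn=-1 S1=12 S2=16 S3=22 S4=15 blocked=[1, 2, 3, 4]
Op 4: conn=-1 S1=12 S2=16 S3=22 S4=23 blocked=[1, 2, 3, 4]
Op 5: conn=-16 S1=-3 S2=16 S3=22 S4=23 blocked=[1, 2, 3, 4]
Op 6: conn=3 S1=-3 S2=16 S3=22 S4=23 blocked=[1]
Op 7: conn=14 S1=-3 S2=16 S3=22 S4=23 blocked=[1]
Op 8: conn=25 S1=-3 S2=16 S3=22 S4=23 blocked=[1]
Op 9: conn=44 S1=-3 S2=16 S3=22 S4=23 blocked=[1]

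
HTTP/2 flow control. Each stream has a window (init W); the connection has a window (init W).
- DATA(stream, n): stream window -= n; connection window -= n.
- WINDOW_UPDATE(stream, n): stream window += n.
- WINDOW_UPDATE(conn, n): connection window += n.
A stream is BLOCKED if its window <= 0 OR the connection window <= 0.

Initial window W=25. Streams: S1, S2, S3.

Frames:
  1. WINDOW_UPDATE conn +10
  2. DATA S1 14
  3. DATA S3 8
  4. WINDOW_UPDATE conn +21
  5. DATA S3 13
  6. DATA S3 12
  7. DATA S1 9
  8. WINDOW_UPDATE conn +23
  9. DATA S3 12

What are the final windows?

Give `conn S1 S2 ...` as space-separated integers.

Op 1: conn=35 S1=25 S2=25 S3=25 blocked=[]
Op 2: conn=21 S1=11 S2=25 S3=25 blocked=[]
Op 3: conn=13 S1=11 S2=25 S3=17 blocked=[]
Op 4: conn=34 S1=11 S2=25 S3=17 blocked=[]
Op 5: conn=21 S1=11 S2=25 S3=4 blocked=[]
Op 6: conn=9 S1=11 S2=25 S3=-8 blocked=[3]
Op 7: conn=0 S1=2 S2=25 S3=-8 blocked=[1, 2, 3]
Op 8: conn=23 S1=2 S2=25 S3=-8 blocked=[3]
Op 9: conn=11 S1=2 S2=25 S3=-20 blocked=[3]

Answer: 11 2 25 -20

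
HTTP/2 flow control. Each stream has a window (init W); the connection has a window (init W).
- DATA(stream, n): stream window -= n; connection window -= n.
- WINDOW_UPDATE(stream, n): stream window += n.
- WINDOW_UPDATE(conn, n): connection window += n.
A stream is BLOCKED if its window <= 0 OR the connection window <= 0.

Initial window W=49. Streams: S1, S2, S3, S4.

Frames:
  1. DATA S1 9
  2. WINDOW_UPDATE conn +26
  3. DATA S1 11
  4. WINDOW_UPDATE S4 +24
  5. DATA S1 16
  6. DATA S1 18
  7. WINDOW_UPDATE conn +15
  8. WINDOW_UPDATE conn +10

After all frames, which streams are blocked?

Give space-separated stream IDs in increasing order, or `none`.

Op 1: conn=40 S1=40 S2=49 S3=49 S4=49 blocked=[]
Op 2: conn=66 S1=40 S2=49 S3=49 S4=49 blocked=[]
Op 3: conn=55 S1=29 S2=49 S3=49 S4=49 blocked=[]
Op 4: conn=55 S1=29 S2=49 S3=49 S4=73 blocked=[]
Op 5: conn=39 S1=13 S2=49 S3=49 S4=73 blocked=[]
Op 6: conn=21 S1=-5 S2=49 S3=49 S4=73 blocked=[1]
Op 7: conn=36 S1=-5 S2=49 S3=49 S4=73 blocked=[1]
Op 8: conn=46 S1=-5 S2=49 S3=49 S4=73 blocked=[1]

Answer: S1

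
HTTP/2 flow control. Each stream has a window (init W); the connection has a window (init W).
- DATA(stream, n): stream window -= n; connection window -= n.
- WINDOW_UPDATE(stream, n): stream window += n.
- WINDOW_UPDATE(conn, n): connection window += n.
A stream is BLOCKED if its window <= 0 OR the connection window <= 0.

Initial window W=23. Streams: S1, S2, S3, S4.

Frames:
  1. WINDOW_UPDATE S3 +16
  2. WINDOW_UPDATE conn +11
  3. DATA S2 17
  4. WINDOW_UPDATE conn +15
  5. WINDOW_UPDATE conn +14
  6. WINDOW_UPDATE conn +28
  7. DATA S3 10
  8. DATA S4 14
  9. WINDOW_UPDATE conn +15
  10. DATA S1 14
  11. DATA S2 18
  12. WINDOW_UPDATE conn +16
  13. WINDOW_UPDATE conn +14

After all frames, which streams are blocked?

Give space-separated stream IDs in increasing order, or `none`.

Op 1: conn=23 S1=23 S2=23 S3=39 S4=23 blocked=[]
Op 2: conn=34 S1=23 S2=23 S3=39 S4=23 blocked=[]
Op 3: conn=17 S1=23 S2=6 S3=39 S4=23 blocked=[]
Op 4: conn=32 S1=23 S2=6 S3=39 S4=23 blocked=[]
Op 5: conn=46 S1=23 S2=6 S3=39 S4=23 blocked=[]
Op 6: conn=74 S1=23 S2=6 S3=39 S4=23 blocked=[]
Op 7: conn=64 S1=23 S2=6 S3=29 S4=23 blocked=[]
Op 8: conn=50 S1=23 S2=6 S3=29 S4=9 blocked=[]
Op 9: conn=65 S1=23 S2=6 S3=29 S4=9 blocked=[]
Op 10: conn=51 S1=9 S2=6 S3=29 S4=9 blocked=[]
Op 11: conn=33 S1=9 S2=-12 S3=29 S4=9 blocked=[2]
Op 12: conn=49 S1=9 S2=-12 S3=29 S4=9 blocked=[2]
Op 13: conn=63 S1=9 S2=-12 S3=29 S4=9 blocked=[2]

Answer: S2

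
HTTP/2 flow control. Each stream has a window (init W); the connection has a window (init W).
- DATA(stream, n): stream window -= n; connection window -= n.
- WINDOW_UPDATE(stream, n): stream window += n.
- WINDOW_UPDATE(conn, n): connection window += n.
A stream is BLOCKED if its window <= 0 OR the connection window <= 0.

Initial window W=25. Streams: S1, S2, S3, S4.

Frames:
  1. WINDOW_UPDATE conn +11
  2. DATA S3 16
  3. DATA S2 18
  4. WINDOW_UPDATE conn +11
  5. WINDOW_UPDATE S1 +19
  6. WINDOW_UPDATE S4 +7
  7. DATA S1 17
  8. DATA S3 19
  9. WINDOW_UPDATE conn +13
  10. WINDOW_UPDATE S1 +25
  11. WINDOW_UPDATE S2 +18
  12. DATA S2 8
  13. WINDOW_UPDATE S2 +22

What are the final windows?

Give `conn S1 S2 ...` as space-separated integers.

Answer: -18 52 39 -10 32

Derivation:
Op 1: conn=36 S1=25 S2=25 S3=25 S4=25 blocked=[]
Op 2: conn=20 S1=25 S2=25 S3=9 S4=25 blocked=[]
Op 3: conn=2 S1=25 S2=7 S3=9 S4=25 blocked=[]
Op 4: conn=13 S1=25 S2=7 S3=9 S4=25 blocked=[]
Op 5: conn=13 S1=44 S2=7 S3=9 S4=25 blocked=[]
Op 6: conn=13 S1=44 S2=7 S3=9 S4=32 blocked=[]
Op 7: conn=-4 S1=27 S2=7 S3=9 S4=32 blocked=[1, 2, 3, 4]
Op 8: conn=-23 S1=27 S2=7 S3=-10 S4=32 blocked=[1, 2, 3, 4]
Op 9: conn=-10 S1=27 S2=7 S3=-10 S4=32 blocked=[1, 2, 3, 4]
Op 10: conn=-10 S1=52 S2=7 S3=-10 S4=32 blocked=[1, 2, 3, 4]
Op 11: conn=-10 S1=52 S2=25 S3=-10 S4=32 blocked=[1, 2, 3, 4]
Op 12: conn=-18 S1=52 S2=17 S3=-10 S4=32 blocked=[1, 2, 3, 4]
Op 13: conn=-18 S1=52 S2=39 S3=-10 S4=32 blocked=[1, 2, 3, 4]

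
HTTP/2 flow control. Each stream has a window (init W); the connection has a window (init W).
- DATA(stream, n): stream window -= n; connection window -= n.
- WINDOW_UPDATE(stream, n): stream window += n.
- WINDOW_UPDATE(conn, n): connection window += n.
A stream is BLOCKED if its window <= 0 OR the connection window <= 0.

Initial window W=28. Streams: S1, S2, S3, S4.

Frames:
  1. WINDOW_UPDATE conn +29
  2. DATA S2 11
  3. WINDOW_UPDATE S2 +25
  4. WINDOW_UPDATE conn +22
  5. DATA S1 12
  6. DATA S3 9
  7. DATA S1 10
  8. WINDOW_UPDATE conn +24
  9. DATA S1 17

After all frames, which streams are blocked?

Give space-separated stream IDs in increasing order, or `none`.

Answer: S1

Derivation:
Op 1: conn=57 S1=28 S2=28 S3=28 S4=28 blocked=[]
Op 2: conn=46 S1=28 S2=17 S3=28 S4=28 blocked=[]
Op 3: conn=46 S1=28 S2=42 S3=28 S4=28 blocked=[]
Op 4: conn=68 S1=28 S2=42 S3=28 S4=28 blocked=[]
Op 5: conn=56 S1=16 S2=42 S3=28 S4=28 blocked=[]
Op 6: conn=47 S1=16 S2=42 S3=19 S4=28 blocked=[]
Op 7: conn=37 S1=6 S2=42 S3=19 S4=28 blocked=[]
Op 8: conn=61 S1=6 S2=42 S3=19 S4=28 blocked=[]
Op 9: conn=44 S1=-11 S2=42 S3=19 S4=28 blocked=[1]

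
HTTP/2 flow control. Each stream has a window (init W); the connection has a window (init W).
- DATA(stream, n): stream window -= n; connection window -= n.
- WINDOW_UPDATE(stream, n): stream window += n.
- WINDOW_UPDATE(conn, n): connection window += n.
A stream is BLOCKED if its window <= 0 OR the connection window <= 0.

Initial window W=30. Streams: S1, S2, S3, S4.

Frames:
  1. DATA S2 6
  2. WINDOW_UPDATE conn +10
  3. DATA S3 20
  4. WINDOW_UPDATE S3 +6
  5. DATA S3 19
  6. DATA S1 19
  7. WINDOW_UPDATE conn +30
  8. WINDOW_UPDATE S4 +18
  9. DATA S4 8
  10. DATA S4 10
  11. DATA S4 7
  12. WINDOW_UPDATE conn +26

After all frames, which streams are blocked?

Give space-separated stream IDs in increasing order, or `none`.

Op 1: conn=24 S1=30 S2=24 S3=30 S4=30 blocked=[]
Op 2: conn=34 S1=30 S2=24 S3=30 S4=30 blocked=[]
Op 3: conn=14 S1=30 S2=24 S3=10 S4=30 blocked=[]
Op 4: conn=14 S1=30 S2=24 S3=16 S4=30 blocked=[]
Op 5: conn=-5 S1=30 S2=24 S3=-3 S4=30 blocked=[1, 2, 3, 4]
Op 6: conn=-24 S1=11 S2=24 S3=-3 S4=30 blocked=[1, 2, 3, 4]
Op 7: conn=6 S1=11 S2=24 S3=-3 S4=30 blocked=[3]
Op 8: conn=6 S1=11 S2=24 S3=-3 S4=48 blocked=[3]
Op 9: conn=-2 S1=11 S2=24 S3=-3 S4=40 blocked=[1, 2, 3, 4]
Op 10: conn=-12 S1=11 S2=24 S3=-3 S4=30 blocked=[1, 2, 3, 4]
Op 11: conn=-19 S1=11 S2=24 S3=-3 S4=23 blocked=[1, 2, 3, 4]
Op 12: conn=7 S1=11 S2=24 S3=-3 S4=23 blocked=[3]

Answer: S3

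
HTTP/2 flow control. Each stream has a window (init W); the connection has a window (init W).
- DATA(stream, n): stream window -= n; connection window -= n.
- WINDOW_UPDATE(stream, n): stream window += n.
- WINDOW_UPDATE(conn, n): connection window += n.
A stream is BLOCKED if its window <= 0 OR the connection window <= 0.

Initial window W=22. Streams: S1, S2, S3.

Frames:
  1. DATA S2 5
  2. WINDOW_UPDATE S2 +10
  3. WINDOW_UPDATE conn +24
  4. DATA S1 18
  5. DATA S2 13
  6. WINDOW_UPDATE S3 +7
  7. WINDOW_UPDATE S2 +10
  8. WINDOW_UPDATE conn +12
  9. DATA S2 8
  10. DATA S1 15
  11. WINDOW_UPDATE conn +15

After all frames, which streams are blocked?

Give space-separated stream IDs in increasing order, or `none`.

Answer: S1

Derivation:
Op 1: conn=17 S1=22 S2=17 S3=22 blocked=[]
Op 2: conn=17 S1=22 S2=27 S3=22 blocked=[]
Op 3: conn=41 S1=22 S2=27 S3=22 blocked=[]
Op 4: conn=23 S1=4 S2=27 S3=22 blocked=[]
Op 5: conn=10 S1=4 S2=14 S3=22 blocked=[]
Op 6: conn=10 S1=4 S2=14 S3=29 blocked=[]
Op 7: conn=10 S1=4 S2=24 S3=29 blocked=[]
Op 8: conn=22 S1=4 S2=24 S3=29 blocked=[]
Op 9: conn=14 S1=4 S2=16 S3=29 blocked=[]
Op 10: conn=-1 S1=-11 S2=16 S3=29 blocked=[1, 2, 3]
Op 11: conn=14 S1=-11 S2=16 S3=29 blocked=[1]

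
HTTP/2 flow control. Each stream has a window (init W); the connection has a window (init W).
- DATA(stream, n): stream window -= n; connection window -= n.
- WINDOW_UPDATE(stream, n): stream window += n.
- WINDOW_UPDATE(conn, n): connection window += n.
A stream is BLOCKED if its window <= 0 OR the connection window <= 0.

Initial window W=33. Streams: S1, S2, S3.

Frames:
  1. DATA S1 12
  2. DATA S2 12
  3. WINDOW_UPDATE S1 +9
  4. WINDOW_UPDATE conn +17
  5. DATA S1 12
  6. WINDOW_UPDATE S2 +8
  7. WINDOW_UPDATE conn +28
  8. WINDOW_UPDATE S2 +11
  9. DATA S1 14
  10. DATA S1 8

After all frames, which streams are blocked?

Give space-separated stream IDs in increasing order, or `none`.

Answer: S1

Derivation:
Op 1: conn=21 S1=21 S2=33 S3=33 blocked=[]
Op 2: conn=9 S1=21 S2=21 S3=33 blocked=[]
Op 3: conn=9 S1=30 S2=21 S3=33 blocked=[]
Op 4: conn=26 S1=30 S2=21 S3=33 blocked=[]
Op 5: conn=14 S1=18 S2=21 S3=33 blocked=[]
Op 6: conn=14 S1=18 S2=29 S3=33 blocked=[]
Op 7: conn=42 S1=18 S2=29 S3=33 blocked=[]
Op 8: conn=42 S1=18 S2=40 S3=33 blocked=[]
Op 9: conn=28 S1=4 S2=40 S3=33 blocked=[]
Op 10: conn=20 S1=-4 S2=40 S3=33 blocked=[1]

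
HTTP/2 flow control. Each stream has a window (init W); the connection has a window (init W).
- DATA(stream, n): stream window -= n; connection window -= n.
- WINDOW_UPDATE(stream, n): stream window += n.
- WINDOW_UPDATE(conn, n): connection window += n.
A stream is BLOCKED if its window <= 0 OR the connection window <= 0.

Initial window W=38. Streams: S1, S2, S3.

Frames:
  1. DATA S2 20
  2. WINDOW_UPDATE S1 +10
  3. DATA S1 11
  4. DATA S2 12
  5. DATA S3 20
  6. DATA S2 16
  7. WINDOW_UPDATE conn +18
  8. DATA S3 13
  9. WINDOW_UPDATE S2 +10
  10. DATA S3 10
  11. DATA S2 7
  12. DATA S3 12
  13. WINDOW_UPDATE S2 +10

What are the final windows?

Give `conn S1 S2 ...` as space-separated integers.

Op 1: conn=18 S1=38 S2=18 S3=38 blocked=[]
Op 2: conn=18 S1=48 S2=18 S3=38 blocked=[]
Op 3: conn=7 S1=37 S2=18 S3=38 blocked=[]
Op 4: conn=-5 S1=37 S2=6 S3=38 blocked=[1, 2, 3]
Op 5: conn=-25 S1=37 S2=6 S3=18 blocked=[1, 2, 3]
Op 6: conn=-41 S1=37 S2=-10 S3=18 blocked=[1, 2, 3]
Op 7: conn=-23 S1=37 S2=-10 S3=18 blocked=[1, 2, 3]
Op 8: conn=-36 S1=37 S2=-10 S3=5 blocked=[1, 2, 3]
Op 9: conn=-36 S1=37 S2=0 S3=5 blocked=[1, 2, 3]
Op 10: conn=-46 S1=37 S2=0 S3=-5 blocked=[1, 2, 3]
Op 11: conn=-53 S1=37 S2=-7 S3=-5 blocked=[1, 2, 3]
Op 12: conn=-65 S1=37 S2=-7 S3=-17 blocked=[1, 2, 3]
Op 13: conn=-65 S1=37 S2=3 S3=-17 blocked=[1, 2, 3]

Answer: -65 37 3 -17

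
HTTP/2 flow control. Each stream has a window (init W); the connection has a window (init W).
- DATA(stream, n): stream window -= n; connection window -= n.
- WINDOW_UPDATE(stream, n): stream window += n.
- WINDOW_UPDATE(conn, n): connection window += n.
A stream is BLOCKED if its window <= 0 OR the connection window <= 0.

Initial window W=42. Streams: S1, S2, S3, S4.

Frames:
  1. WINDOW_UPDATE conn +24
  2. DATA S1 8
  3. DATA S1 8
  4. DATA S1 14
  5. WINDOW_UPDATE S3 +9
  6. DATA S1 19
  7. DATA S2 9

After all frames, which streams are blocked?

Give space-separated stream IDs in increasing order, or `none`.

Answer: S1

Derivation:
Op 1: conn=66 S1=42 S2=42 S3=42 S4=42 blocked=[]
Op 2: conn=58 S1=34 S2=42 S3=42 S4=42 blocked=[]
Op 3: conn=50 S1=26 S2=42 S3=42 S4=42 blocked=[]
Op 4: conn=36 S1=12 S2=42 S3=42 S4=42 blocked=[]
Op 5: conn=36 S1=12 S2=42 S3=51 S4=42 blocked=[]
Op 6: conn=17 S1=-7 S2=42 S3=51 S4=42 blocked=[1]
Op 7: conn=8 S1=-7 S2=33 S3=51 S4=42 blocked=[1]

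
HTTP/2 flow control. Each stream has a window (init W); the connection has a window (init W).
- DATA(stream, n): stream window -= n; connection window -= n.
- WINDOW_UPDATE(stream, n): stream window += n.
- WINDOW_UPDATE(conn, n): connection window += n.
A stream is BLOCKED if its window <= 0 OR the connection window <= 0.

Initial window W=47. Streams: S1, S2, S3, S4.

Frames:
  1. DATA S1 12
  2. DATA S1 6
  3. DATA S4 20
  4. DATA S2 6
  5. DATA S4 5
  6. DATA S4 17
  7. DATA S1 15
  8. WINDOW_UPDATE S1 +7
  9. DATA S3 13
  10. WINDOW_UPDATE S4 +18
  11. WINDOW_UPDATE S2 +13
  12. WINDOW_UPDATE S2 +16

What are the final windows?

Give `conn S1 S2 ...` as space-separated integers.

Op 1: conn=35 S1=35 S2=47 S3=47 S4=47 blocked=[]
Op 2: conn=29 S1=29 S2=47 S3=47 S4=47 blocked=[]
Op 3: conn=9 S1=29 S2=47 S3=47 S4=27 blocked=[]
Op 4: conn=3 S1=29 S2=41 S3=47 S4=27 blocked=[]
Op 5: conn=-2 S1=29 S2=41 S3=47 S4=22 blocked=[1, 2, 3, 4]
Op 6: conn=-19 S1=29 S2=41 S3=47 S4=5 blocked=[1, 2, 3, 4]
Op 7: conn=-34 S1=14 S2=41 S3=47 S4=5 blocked=[1, 2, 3, 4]
Op 8: conn=-34 S1=21 S2=41 S3=47 S4=5 blocked=[1, 2, 3, 4]
Op 9: conn=-47 S1=21 S2=41 S3=34 S4=5 blocked=[1, 2, 3, 4]
Op 10: conn=-47 S1=21 S2=41 S3=34 S4=23 blocked=[1, 2, 3, 4]
Op 11: conn=-47 S1=21 S2=54 S3=34 S4=23 blocked=[1, 2, 3, 4]
Op 12: conn=-47 S1=21 S2=70 S3=34 S4=23 blocked=[1, 2, 3, 4]

Answer: -47 21 70 34 23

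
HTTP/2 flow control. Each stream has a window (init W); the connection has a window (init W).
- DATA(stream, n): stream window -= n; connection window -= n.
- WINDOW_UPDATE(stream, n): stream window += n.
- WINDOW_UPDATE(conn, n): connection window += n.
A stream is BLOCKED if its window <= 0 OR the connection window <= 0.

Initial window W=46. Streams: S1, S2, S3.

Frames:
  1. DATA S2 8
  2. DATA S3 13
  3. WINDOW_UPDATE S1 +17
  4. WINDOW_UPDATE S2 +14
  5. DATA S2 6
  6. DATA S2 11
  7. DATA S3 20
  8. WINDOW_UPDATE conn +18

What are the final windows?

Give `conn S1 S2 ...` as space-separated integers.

Answer: 6 63 35 13

Derivation:
Op 1: conn=38 S1=46 S2=38 S3=46 blocked=[]
Op 2: conn=25 S1=46 S2=38 S3=33 blocked=[]
Op 3: conn=25 S1=63 S2=38 S3=33 blocked=[]
Op 4: conn=25 S1=63 S2=52 S3=33 blocked=[]
Op 5: conn=19 S1=63 S2=46 S3=33 blocked=[]
Op 6: conn=8 S1=63 S2=35 S3=33 blocked=[]
Op 7: conn=-12 S1=63 S2=35 S3=13 blocked=[1, 2, 3]
Op 8: conn=6 S1=63 S2=35 S3=13 blocked=[]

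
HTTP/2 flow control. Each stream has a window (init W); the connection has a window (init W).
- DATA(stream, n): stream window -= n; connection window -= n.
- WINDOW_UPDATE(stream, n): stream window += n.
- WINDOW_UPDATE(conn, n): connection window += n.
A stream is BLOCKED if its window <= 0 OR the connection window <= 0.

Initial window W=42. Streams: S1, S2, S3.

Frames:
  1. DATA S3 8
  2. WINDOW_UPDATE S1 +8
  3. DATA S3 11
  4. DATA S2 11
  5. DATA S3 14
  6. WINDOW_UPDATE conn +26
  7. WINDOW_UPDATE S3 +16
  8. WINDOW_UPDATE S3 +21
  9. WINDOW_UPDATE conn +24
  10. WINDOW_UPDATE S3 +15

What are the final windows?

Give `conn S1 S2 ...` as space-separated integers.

Answer: 48 50 31 61

Derivation:
Op 1: conn=34 S1=42 S2=42 S3=34 blocked=[]
Op 2: conn=34 S1=50 S2=42 S3=34 blocked=[]
Op 3: conn=23 S1=50 S2=42 S3=23 blocked=[]
Op 4: conn=12 S1=50 S2=31 S3=23 blocked=[]
Op 5: conn=-2 S1=50 S2=31 S3=9 blocked=[1, 2, 3]
Op 6: conn=24 S1=50 S2=31 S3=9 blocked=[]
Op 7: conn=24 S1=50 S2=31 S3=25 blocked=[]
Op 8: conn=24 S1=50 S2=31 S3=46 blocked=[]
Op 9: conn=48 S1=50 S2=31 S3=46 blocked=[]
Op 10: conn=48 S1=50 S2=31 S3=61 blocked=[]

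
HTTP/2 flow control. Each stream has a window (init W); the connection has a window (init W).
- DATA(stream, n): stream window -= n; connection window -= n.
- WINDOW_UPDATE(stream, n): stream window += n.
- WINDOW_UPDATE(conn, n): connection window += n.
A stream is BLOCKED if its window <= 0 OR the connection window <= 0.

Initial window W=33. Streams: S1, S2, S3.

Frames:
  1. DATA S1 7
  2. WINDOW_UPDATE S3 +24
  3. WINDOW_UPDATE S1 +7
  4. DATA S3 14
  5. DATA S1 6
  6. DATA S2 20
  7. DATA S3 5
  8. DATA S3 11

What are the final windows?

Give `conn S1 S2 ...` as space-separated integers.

Answer: -30 27 13 27

Derivation:
Op 1: conn=26 S1=26 S2=33 S3=33 blocked=[]
Op 2: conn=26 S1=26 S2=33 S3=57 blocked=[]
Op 3: conn=26 S1=33 S2=33 S3=57 blocked=[]
Op 4: conn=12 S1=33 S2=33 S3=43 blocked=[]
Op 5: conn=6 S1=27 S2=33 S3=43 blocked=[]
Op 6: conn=-14 S1=27 S2=13 S3=43 blocked=[1, 2, 3]
Op 7: conn=-19 S1=27 S2=13 S3=38 blocked=[1, 2, 3]
Op 8: conn=-30 S1=27 S2=13 S3=27 blocked=[1, 2, 3]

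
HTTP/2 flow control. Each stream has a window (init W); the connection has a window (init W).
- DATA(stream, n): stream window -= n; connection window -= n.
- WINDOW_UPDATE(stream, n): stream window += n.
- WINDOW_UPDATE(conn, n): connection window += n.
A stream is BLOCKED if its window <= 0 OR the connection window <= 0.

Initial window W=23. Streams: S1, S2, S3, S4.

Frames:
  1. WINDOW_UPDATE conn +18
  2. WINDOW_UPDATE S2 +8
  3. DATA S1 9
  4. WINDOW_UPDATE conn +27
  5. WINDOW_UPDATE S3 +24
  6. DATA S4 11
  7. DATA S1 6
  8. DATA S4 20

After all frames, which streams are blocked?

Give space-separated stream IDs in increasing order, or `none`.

Op 1: conn=41 S1=23 S2=23 S3=23 S4=23 blocked=[]
Op 2: conn=41 S1=23 S2=31 S3=23 S4=23 blocked=[]
Op 3: conn=32 S1=14 S2=31 S3=23 S4=23 blocked=[]
Op 4: conn=59 S1=14 S2=31 S3=23 S4=23 blocked=[]
Op 5: conn=59 S1=14 S2=31 S3=47 S4=23 blocked=[]
Op 6: conn=48 S1=14 S2=31 S3=47 S4=12 blocked=[]
Op 7: conn=42 S1=8 S2=31 S3=47 S4=12 blocked=[]
Op 8: conn=22 S1=8 S2=31 S3=47 S4=-8 blocked=[4]

Answer: S4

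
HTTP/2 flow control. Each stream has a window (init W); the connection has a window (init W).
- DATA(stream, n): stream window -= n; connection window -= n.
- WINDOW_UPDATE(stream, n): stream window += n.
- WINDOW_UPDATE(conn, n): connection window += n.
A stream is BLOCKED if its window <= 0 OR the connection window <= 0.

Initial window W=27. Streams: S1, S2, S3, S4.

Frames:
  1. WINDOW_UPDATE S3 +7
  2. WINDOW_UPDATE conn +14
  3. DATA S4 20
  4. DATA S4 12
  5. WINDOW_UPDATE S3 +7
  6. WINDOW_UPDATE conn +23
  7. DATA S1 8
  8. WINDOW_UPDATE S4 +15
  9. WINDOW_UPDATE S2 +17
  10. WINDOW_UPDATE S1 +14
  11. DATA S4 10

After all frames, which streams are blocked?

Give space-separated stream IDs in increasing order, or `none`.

Answer: S4

Derivation:
Op 1: conn=27 S1=27 S2=27 S3=34 S4=27 blocked=[]
Op 2: conn=41 S1=27 S2=27 S3=34 S4=27 blocked=[]
Op 3: conn=21 S1=27 S2=27 S3=34 S4=7 blocked=[]
Op 4: conn=9 S1=27 S2=27 S3=34 S4=-5 blocked=[4]
Op 5: conn=9 S1=27 S2=27 S3=41 S4=-5 blocked=[4]
Op 6: conn=32 S1=27 S2=27 S3=41 S4=-5 blocked=[4]
Op 7: conn=24 S1=19 S2=27 S3=41 S4=-5 blocked=[4]
Op 8: conn=24 S1=19 S2=27 S3=41 S4=10 blocked=[]
Op 9: conn=24 S1=19 S2=44 S3=41 S4=10 blocked=[]
Op 10: conn=24 S1=33 S2=44 S3=41 S4=10 blocked=[]
Op 11: conn=14 S1=33 S2=44 S3=41 S4=0 blocked=[4]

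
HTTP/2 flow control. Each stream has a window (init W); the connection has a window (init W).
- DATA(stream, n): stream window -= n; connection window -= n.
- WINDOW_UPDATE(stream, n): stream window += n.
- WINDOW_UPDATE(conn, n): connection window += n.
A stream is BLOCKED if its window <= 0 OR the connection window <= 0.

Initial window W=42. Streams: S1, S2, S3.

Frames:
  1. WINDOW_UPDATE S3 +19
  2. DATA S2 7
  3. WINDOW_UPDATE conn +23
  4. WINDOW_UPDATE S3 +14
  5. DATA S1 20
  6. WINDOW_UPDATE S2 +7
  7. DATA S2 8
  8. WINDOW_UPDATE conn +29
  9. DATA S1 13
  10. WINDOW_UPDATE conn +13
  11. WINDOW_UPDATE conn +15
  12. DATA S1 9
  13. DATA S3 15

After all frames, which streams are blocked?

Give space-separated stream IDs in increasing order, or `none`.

Answer: S1

Derivation:
Op 1: conn=42 S1=42 S2=42 S3=61 blocked=[]
Op 2: conn=35 S1=42 S2=35 S3=61 blocked=[]
Op 3: conn=58 S1=42 S2=35 S3=61 blocked=[]
Op 4: conn=58 S1=42 S2=35 S3=75 blocked=[]
Op 5: conn=38 S1=22 S2=35 S3=75 blocked=[]
Op 6: conn=38 S1=22 S2=42 S3=75 blocked=[]
Op 7: conn=30 S1=22 S2=34 S3=75 blocked=[]
Op 8: conn=59 S1=22 S2=34 S3=75 blocked=[]
Op 9: conn=46 S1=9 S2=34 S3=75 blocked=[]
Op 10: conn=59 S1=9 S2=34 S3=75 blocked=[]
Op 11: conn=74 S1=9 S2=34 S3=75 blocked=[]
Op 12: conn=65 S1=0 S2=34 S3=75 blocked=[1]
Op 13: conn=50 S1=0 S2=34 S3=60 blocked=[1]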